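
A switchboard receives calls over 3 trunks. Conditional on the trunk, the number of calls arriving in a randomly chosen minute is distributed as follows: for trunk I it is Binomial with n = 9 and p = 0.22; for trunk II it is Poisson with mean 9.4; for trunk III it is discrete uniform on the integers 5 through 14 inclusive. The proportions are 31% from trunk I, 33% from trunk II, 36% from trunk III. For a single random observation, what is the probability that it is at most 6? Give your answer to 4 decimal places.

Conditional on each trunk, P(X ≤ 6): I: 0.999414; II: 0.172733; III: 0.2.
By total probability, P(X ≤ 6) = 0.31·0.999414 + 0.33·0.172733 + 0.36·0.2 = 0.43882.

0.4388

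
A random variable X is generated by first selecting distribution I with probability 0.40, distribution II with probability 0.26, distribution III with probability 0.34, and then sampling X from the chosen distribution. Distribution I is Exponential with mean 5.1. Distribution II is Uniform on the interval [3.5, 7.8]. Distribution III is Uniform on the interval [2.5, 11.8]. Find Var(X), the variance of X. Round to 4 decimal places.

14.0571

Per component, I: μ=5.1, E[X²]=52.02; II: μ=5.65, E[X²]=33.4633; III: μ=7.15, E[X²]=58.33.
E[X] = 0.4·5.1 + 0.26·5.65 + 0.34·7.15 = 5.94.
E[X²] = 0.4·52.02 + 0.26·33.4633 + 0.34·58.33 = 49.3407.
Var(X) = E[X²] − (E[X])² = 49.3407 − 35.2836 = 14.0571.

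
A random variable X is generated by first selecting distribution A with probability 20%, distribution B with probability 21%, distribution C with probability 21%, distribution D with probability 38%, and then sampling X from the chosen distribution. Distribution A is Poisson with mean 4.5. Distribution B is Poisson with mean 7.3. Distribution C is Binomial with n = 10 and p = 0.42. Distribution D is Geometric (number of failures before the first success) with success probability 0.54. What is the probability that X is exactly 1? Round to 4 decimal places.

Conditional on each component, P(X = 1): A: 0.0499905; B: 0.00493143; C: 0.0311962; D: 0.2484.
By total probability, P(X = 1) = 0.2·0.0499905 + 0.21·0.00493143 + 0.21·0.0311962 + 0.38·0.2484 = 0.111977.

0.1120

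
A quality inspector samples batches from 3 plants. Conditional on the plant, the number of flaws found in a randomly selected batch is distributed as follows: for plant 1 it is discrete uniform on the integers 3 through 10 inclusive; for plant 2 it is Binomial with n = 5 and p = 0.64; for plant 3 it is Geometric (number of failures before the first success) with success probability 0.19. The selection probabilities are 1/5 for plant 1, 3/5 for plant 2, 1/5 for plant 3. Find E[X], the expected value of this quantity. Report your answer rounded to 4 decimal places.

4.0726

Component means — 1: 6.5; 2: 3.2; 3: 4.26316.
E[X] = 0.2·6.5 + 0.6·3.2 + 0.2·4.26316 = 4.07263.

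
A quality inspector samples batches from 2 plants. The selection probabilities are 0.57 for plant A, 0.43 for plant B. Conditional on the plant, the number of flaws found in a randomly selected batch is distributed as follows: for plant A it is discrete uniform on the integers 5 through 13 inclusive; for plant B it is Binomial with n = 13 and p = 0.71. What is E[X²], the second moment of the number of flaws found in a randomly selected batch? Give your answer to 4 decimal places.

For each component E[X²] = Var + (mean)², giving A: 87.6667; B: 87.8696.
Overall E[X²] = 0.57·87.6667 + 0.43·87.8696 = 87.7539.

87.7539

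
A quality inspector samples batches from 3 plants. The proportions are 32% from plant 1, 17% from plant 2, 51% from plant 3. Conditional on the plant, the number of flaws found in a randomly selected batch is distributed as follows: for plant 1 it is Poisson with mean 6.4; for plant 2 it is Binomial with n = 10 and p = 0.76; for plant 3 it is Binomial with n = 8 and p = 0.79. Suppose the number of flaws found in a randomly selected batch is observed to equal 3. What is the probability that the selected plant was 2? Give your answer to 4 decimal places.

Likelihoods P(X=3 | ·): 1: 0.0725945; 2: 0.00241602; 3: 0.0112763.
Posterior ∝ prior × likelihood. Numerator for 2: 0.17·0.00241602 = 0.000410724.
Normalizing constant: 0.32·0.0725945 + 0.17·0.00241602 + 0.51·0.0112763 = 0.0293919.
P(2 | observation) = 0.000410724 / 0.0293919 = 0.013974.

0.0140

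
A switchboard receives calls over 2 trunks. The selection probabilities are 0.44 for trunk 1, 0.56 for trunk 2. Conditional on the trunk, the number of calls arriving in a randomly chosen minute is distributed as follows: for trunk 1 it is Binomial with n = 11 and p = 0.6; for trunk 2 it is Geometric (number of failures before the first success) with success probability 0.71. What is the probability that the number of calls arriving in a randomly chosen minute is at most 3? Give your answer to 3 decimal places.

Conditional on each trunk, P(X ≤ 3): 1: 0.0292815; 2: 0.992927.
By total probability, P(X ≤ 3) = 0.44·0.0292815 + 0.56·0.992927 = 0.568923.

0.569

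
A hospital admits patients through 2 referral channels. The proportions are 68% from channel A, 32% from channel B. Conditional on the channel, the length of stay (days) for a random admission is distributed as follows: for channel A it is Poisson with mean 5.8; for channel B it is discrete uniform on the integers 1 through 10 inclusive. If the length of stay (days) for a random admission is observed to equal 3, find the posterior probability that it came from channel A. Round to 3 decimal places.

Likelihoods P(X=3 | ·): A: 0.098452; B: 0.1.
Posterior ∝ prior × likelihood. Numerator for A: 0.68·0.098452 = 0.0669474.
Normalizing constant: 0.68·0.098452 + 0.32·0.1 = 0.0989474.
P(A | observation) = 0.0669474 / 0.0989474 = 0.676596.

0.677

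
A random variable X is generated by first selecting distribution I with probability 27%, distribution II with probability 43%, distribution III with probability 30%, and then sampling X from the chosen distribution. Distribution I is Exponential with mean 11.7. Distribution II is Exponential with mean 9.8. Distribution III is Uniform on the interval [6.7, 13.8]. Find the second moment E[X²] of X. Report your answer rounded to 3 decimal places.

For each component E[X²] = Var + (mean)², giving I: 273.78; II: 192.08; III: 109.263.
Overall E[X²] = 0.27·273.78 + 0.43·192.08 + 0.3·109.263 = 189.294.

189.294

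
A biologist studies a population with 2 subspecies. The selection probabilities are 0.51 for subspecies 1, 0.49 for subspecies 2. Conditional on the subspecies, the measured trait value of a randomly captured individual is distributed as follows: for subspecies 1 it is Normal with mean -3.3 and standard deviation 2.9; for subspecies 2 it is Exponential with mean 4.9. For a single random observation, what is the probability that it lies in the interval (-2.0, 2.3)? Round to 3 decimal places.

0.337

Conditional on each subspecies, P(-2.0 < X < 2.3): 1: 0.300238; 2: 0.374615.
By total probability, P(-2.0 < X < 2.3) = 0.51·0.300238 + 0.49·0.374615 = 0.336683.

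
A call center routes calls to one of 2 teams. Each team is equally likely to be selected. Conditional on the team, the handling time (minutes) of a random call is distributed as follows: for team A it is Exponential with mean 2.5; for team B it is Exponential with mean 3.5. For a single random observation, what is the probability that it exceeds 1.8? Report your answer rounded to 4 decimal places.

0.5423

Conditional on each team, P(X > 1.8): A: 0.486752; B: 0.597928.
By total probability, P(X > 1.8) = 0.5·0.486752 + 0.5·0.597928 = 0.54234.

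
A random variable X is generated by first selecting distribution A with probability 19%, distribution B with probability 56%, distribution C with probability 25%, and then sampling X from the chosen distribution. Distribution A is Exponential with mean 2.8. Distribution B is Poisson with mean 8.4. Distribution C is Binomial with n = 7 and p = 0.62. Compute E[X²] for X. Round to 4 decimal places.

52.3180

For each component E[X²] = Var + (mean)², giving A: 15.68; B: 78.96; C: 20.4848.
Overall E[X²] = 0.19·15.68 + 0.56·78.96 + 0.25·20.4848 = 52.318.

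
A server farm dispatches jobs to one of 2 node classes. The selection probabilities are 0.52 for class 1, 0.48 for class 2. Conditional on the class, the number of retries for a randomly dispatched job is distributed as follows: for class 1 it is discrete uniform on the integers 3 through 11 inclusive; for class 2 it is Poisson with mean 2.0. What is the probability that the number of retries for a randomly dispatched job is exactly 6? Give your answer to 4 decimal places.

Conditional on each class, P(X = 6): 1: 0.111111; 2: 0.0120298.
By total probability, P(X = 6) = 0.52·0.111111 + 0.48·0.0120298 = 0.0635521.

0.0636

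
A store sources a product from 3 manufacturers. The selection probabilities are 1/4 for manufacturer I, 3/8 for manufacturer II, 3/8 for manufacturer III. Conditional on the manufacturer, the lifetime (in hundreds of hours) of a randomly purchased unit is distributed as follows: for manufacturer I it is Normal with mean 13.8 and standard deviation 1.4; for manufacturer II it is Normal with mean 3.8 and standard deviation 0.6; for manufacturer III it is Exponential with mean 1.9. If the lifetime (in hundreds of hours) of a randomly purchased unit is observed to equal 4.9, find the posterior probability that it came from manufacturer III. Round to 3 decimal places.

Likelihoods f(4.9 | ·): I: 4.77698e-10; II: 0.123852; III: 0.0399231.
Posterior ∝ prior × likelihood. Numerator for III: 0.375·0.0399231 = 0.0149711.
Normalizing constant: 0.25·4.77698e-10 + 0.375·0.123852 + 0.375·0.0399231 = 0.0614156.
P(III | observation) = 0.0149711 / 0.0614156 = 0.243768.

0.244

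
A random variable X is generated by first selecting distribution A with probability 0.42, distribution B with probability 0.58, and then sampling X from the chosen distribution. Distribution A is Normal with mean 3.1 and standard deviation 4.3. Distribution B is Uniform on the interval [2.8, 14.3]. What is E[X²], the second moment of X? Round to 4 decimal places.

For each component E[X²] = Var + (mean)², giving A: 28.1; B: 84.1233.
Overall E[X²] = 0.42·28.1 + 0.58·84.1233 = 60.5935.

60.5935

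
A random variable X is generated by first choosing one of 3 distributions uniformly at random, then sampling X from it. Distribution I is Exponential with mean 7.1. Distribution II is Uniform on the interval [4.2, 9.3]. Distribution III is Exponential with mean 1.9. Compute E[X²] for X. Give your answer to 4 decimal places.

For each component E[X²] = Var + (mean)², giving I: 100.82; II: 47.73; III: 7.22.
Overall E[X²] = 0.333333·100.82 + 0.333333·47.73 + 0.333333·7.22 = 51.9233.

51.9233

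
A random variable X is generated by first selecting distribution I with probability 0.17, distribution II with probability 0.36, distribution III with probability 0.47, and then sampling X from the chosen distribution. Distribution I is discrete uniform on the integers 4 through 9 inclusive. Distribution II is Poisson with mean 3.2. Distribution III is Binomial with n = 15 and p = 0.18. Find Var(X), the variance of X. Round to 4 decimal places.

Per component, I: μ=6.5, E[X²]=45.1667; II: μ=3.2, E[X²]=13.44; III: μ=2.7, E[X²]=9.504.
E[X] = 0.17·6.5 + 0.36·3.2 + 0.47·2.7 = 3.526.
E[X²] = 0.17·45.1667 + 0.36·13.44 + 0.47·9.504 = 16.9836.
Var(X) = E[X²] − (E[X])² = 16.9836 − 12.4327 = 4.55094.

4.5509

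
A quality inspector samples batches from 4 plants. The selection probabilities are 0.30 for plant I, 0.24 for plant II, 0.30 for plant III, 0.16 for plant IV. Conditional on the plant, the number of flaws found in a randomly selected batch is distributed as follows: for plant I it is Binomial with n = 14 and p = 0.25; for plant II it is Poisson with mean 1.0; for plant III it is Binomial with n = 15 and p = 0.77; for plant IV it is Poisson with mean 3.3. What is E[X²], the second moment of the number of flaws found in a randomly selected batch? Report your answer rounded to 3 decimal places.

For each component E[X²] = Var + (mean)², giving I: 14.875; II: 2; III: 136.059; IV: 14.19.
Overall E[X²] = 0.3·14.875 + 0.24·2 + 0.3·136.059 + 0.16·14.19 = 48.0306.

48.031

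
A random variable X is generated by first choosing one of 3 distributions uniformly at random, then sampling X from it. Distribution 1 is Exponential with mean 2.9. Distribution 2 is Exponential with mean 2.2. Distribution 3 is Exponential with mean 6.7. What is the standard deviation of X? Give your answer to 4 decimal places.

4.8259

Per component, 1: μ=2.9, E[X²]=16.82; 2: μ=2.2, E[X²]=9.68; 3: μ=6.7, E[X²]=89.78.
E[X] = 0.333333·2.9 + 0.333333·2.2 + 0.333333·6.7 = 3.93333.
E[X²] = 0.333333·16.82 + 0.333333·9.68 + 0.333333·89.78 = 38.76.
Var(X) = E[X²] − (E[X])² = 38.76 − 15.4711 = 23.2889.
SD(X) = √23.2889 = 4.82586.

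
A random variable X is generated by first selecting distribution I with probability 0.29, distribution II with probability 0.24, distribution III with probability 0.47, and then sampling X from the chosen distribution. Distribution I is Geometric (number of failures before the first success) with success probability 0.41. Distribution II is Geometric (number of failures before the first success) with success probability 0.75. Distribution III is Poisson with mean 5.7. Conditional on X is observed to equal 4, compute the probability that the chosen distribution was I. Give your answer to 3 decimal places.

Likelihoods P(X=4 | ·): I: 0.0496812; II: 0.00292969; III: 0.147167.
Posterior ∝ prior × likelihood. Numerator for I: 0.29·0.0496812 = 0.0144075.
Normalizing constant: 0.29·0.0496812 + 0.24·0.00292969 + 0.47·0.147167 = 0.084279.
P(I | observation) = 0.0144075 / 0.084279 = 0.170951.

0.171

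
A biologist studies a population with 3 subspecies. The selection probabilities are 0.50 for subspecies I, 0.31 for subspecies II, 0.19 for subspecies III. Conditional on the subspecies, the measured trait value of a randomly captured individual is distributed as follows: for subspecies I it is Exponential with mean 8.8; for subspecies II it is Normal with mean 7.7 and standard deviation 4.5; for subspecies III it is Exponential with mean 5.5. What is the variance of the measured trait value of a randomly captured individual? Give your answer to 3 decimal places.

52.252

Per component, I: μ=8.8, E[X²]=154.88; II: μ=7.7, E[X²]=79.54; III: μ=5.5, E[X²]=60.5.
E[X] = 0.5·8.8 + 0.31·7.7 + 0.19·5.5 = 7.832.
E[X²] = 0.5·154.88 + 0.31·79.54 + 0.19·60.5 = 113.592.
Var(X) = E[X²] − (E[X])² = 113.592 − 61.3402 = 52.2522.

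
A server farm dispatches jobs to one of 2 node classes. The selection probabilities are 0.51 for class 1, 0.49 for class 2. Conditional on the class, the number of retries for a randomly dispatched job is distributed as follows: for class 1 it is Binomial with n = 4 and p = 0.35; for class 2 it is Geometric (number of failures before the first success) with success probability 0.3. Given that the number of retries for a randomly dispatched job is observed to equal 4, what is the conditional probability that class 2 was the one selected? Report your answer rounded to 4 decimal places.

0.8218

Likelihoods P(X=4 | ·): 1: 0.0150062; 2: 0.07203.
Posterior ∝ prior × likelihood. Numerator for 2: 0.49·0.07203 = 0.0352947.
Normalizing constant: 0.51·0.0150062 + 0.49·0.07203 = 0.0429479.
P(2 | observation) = 0.0352947 / 0.0429479 = 0.821803.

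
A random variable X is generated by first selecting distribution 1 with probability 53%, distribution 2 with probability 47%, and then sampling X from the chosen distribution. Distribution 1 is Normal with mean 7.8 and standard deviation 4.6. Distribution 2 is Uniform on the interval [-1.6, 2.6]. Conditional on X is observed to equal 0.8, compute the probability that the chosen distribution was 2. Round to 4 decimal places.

0.8857

Likelihoods f(0.8 | ·): 1: 0.0272462; 2: 0.238095.
Posterior ∝ prior × likelihood. Numerator for 2: 0.47·0.238095 = 0.111905.
Normalizing constant: 0.53·0.0272462 + 0.47·0.238095 = 0.126345.
P(2 | observation) = 0.111905 / 0.126345 = 0.885706.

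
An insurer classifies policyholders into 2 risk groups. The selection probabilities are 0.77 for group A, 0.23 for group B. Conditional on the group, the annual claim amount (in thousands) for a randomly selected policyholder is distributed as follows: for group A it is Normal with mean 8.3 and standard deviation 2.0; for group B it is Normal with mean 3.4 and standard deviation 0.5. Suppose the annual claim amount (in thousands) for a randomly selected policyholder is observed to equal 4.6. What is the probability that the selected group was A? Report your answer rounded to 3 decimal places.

0.729

Likelihoods f(4.6 | ·): A: 0.0360324; B: 0.0447891.
Posterior ∝ prior × likelihood. Numerator for A: 0.77·0.0360324 = 0.027745.
Normalizing constant: 0.77·0.0360324 + 0.23·0.0447891 = 0.0380465.
P(A | observation) = 0.027745 / 0.0380465 = 0.729239.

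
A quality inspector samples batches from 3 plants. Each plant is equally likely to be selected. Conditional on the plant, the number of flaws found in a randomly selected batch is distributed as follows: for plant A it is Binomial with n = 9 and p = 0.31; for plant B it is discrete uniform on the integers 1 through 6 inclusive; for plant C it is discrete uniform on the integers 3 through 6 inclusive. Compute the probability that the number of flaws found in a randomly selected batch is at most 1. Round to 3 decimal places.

Conditional on each plant, P(X ≤ 1): A: 0.178802; B: 0.166667; C: 0.
By total probability, P(X ≤ 1) = 0.333333·0.178802 + 0.333333·0.166667 + 0.333333·0 = 0.115156.

0.115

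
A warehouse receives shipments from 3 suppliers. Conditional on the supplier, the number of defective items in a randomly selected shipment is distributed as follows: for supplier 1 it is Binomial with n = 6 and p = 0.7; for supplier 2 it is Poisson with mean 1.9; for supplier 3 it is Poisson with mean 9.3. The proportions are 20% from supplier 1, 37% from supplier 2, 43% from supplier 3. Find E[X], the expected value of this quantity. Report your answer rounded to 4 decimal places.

5.5420

Component means — 1: 4.2; 2: 1.9; 3: 9.3.
E[X] = 0.2·4.2 + 0.37·1.9 + 0.43·9.3 = 5.542.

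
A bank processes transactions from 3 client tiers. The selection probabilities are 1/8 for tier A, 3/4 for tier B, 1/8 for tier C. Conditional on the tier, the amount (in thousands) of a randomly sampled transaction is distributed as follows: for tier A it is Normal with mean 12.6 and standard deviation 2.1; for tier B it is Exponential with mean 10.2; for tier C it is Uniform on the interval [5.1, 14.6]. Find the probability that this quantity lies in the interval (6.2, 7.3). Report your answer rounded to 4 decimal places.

0.0568

Conditional on each tier, P(6.2 < X < 7.3): A: 0.00465123; B: 0.0556676; C: 0.115789.
By total probability, P(6.2 < X < 7.3) = 0.125·0.00465123 + 0.75·0.0556676 + 0.125·0.115789 = 0.0568058.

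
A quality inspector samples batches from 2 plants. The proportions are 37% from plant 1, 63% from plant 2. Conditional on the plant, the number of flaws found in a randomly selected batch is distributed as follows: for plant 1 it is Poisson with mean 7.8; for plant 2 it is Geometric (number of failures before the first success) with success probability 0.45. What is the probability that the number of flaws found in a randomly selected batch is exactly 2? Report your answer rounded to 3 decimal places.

0.090

Conditional on each plant, P(X = 2): 1: 0.0124641; 2: 0.136125.
By total probability, P(X = 2) = 0.37·0.0124641 + 0.63·0.136125 = 0.0903705.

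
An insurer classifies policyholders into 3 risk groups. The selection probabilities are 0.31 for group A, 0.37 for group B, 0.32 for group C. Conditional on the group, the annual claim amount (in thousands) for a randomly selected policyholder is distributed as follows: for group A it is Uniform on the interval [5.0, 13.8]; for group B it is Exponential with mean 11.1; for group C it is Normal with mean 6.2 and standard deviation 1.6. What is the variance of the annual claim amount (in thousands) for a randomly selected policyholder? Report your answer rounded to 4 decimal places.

52.5975

Per component, A: μ=9.4, E[X²]=94.8133; B: μ=11.1, E[X²]=246.42; C: μ=6.2, E[X²]=41.
E[X] = 0.31·9.4 + 0.37·11.1 + 0.32·6.2 = 9.005.
E[X²] = 0.31·94.8133 + 0.37·246.42 + 0.32·41 = 133.688.
Var(X) = E[X²] − (E[X])² = 133.688 − 81.09 = 52.5975.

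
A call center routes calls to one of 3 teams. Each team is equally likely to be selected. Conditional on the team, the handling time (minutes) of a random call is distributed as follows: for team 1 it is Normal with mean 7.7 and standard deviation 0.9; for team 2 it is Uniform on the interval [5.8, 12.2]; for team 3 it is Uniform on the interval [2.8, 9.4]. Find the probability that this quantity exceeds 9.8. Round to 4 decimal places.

0.1283

Conditional on each team, P(X > 9.8): 1: 0.00981533; 2: 0.375; 3: 0.
By total probability, P(X > 9.8) = 0.333333·0.00981533 + 0.333333·0.375 + 0.333333·0 = 0.128272.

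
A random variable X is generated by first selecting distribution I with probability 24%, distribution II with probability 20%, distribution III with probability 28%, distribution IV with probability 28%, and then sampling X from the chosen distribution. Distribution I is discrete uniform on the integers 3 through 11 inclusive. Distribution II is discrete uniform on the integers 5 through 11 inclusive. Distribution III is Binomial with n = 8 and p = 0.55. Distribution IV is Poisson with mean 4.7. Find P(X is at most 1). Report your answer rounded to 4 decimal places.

Conditional on each component, P(X ≤ 1): I: 0; II: 0; III: 0.018123; IV: 0.0518431.
By total probability, P(X ≤ 1) = 0.24·0 + 0.2·0 + 0.28·0.018123 + 0.28·0.0518431 = 0.0195905.

0.0196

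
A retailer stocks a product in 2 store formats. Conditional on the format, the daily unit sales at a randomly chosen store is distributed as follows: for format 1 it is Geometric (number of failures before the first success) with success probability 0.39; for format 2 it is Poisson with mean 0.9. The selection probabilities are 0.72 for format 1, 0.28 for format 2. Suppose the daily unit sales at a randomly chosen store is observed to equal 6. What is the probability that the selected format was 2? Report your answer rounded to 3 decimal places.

Likelihoods P(X=6 | ·): 1: 0.0200929; 2: 0.000300094.
Posterior ∝ prior × likelihood. Numerator for 2: 0.28·0.000300094 = 8.40264e-05.
Normalizing constant: 0.72·0.0200929 + 0.28·0.000300094 = 0.0145509.
P(2 | observation) = 8.40264e-05 / 0.0145509 = 0.00577463.

0.006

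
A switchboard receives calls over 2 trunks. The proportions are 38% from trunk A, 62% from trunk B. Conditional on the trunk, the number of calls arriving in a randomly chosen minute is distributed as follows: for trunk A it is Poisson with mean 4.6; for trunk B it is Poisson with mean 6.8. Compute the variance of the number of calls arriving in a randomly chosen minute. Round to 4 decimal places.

Per component, A: μ=4.6, E[X²]=25.76; B: μ=6.8, E[X²]=53.04.
E[X] = 0.38·4.6 + 0.62·6.8 = 5.964.
E[X²] = 0.38·25.76 + 0.62·53.04 = 42.6736.
Var(X) = E[X²] − (E[X])² = 42.6736 − 35.5693 = 7.1043.

7.1043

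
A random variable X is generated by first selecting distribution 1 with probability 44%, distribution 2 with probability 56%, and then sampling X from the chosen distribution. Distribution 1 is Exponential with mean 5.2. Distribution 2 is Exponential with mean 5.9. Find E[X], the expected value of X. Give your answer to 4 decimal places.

5.5920

Component means — 1: 5.2; 2: 5.9.
E[X] = 0.44·5.2 + 0.56·5.9 = 5.592.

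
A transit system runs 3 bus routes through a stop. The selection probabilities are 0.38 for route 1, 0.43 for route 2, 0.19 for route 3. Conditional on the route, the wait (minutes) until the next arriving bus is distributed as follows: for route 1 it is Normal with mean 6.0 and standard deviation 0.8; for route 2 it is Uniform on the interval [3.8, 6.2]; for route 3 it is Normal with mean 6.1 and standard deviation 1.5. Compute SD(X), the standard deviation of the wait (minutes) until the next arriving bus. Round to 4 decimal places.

Per component, 1: μ=6, E[X²]=36.64; 2: μ=5, E[X²]=25.48; 3: μ=6.1, E[X²]=39.46.
E[X] = 0.38·6 + 0.43·5 + 0.19·6.1 = 5.589.
E[X²] = 0.38·36.64 + 0.43·25.48 + 0.19·39.46 = 32.377.
Var(X) = E[X²] − (E[X])² = 32.377 − 31.2369 = 1.14008.
SD(X) = √1.14008 = 1.06774.

1.0677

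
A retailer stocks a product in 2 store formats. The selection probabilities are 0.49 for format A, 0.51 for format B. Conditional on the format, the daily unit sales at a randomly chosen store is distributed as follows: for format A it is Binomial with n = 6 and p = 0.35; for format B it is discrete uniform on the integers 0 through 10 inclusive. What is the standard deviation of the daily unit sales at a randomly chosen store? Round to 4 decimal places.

2.8054

Per component, A: μ=2.1, E[X²]=5.775; B: μ=5, E[X²]=35.
E[X] = 0.49·2.1 + 0.51·5 = 3.579.
E[X²] = 0.49·5.775 + 0.51·35 = 20.6798.
Var(X) = E[X²] − (E[X])² = 20.6798 − 12.8092 = 7.87051.
SD(X) = √7.87051 = 2.80544.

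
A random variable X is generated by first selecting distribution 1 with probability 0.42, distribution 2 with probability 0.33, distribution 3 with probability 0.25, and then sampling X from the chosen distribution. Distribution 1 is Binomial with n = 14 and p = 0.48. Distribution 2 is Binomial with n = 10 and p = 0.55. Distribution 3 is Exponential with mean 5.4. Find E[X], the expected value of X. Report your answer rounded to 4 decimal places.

5.9874

Component means — 1: 6.72; 2: 5.5; 3: 5.4.
E[X] = 0.42·6.72 + 0.33·5.5 + 0.25·5.4 = 5.9874.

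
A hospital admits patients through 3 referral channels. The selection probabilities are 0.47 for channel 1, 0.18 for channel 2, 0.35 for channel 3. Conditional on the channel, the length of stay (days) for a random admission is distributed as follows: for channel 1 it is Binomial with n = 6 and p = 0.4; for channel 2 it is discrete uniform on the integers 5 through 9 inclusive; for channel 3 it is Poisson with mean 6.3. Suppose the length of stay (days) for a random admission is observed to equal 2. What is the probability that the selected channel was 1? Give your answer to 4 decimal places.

Likelihoods P(X=2 | ·): 1: 0.31104; 2: 0; 3: 0.0364415.
Posterior ∝ prior × likelihood. Numerator for 1: 0.47·0.31104 = 0.146189.
Normalizing constant: 0.47·0.31104 + 0.18·0 + 0.35·0.0364415 = 0.158943.
P(1 | observation) = 0.146189 / 0.158943 = 0.919754.

0.9198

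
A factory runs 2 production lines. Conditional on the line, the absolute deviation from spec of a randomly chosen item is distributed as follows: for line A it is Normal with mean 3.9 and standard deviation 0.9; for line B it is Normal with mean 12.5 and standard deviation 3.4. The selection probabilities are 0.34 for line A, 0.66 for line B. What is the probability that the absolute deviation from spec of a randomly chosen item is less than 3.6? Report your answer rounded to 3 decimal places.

0.129

Conditional on each line, P(X < 3.6): A: 0.369441; B: 0.00442692.
By total probability, P(X < 3.6) = 0.34·0.369441 + 0.66·0.00442692 = 0.128532.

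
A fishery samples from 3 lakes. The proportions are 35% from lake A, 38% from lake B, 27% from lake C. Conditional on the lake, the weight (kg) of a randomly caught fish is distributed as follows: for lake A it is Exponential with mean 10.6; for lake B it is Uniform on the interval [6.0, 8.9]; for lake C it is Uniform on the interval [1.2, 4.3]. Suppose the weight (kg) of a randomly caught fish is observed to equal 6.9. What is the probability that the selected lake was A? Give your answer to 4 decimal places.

0.1162

Likelihoods f(6.9 | ·): A: 0.0492032; B: 0.344828; C: 0.
Posterior ∝ prior × likelihood. Numerator for A: 0.35·0.0492032 = 0.0172211.
Normalizing constant: 0.35·0.0492032 + 0.38·0.344828 + 0.27·0 = 0.148256.
P(A | observation) = 0.0172211 / 0.148256 = 0.116158.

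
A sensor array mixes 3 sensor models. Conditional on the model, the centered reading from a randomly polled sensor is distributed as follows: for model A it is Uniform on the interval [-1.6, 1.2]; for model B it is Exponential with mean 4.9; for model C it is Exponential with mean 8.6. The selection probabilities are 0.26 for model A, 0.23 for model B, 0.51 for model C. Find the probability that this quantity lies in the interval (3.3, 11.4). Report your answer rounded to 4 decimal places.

Conditional on each model, P(3.3 < X < 11.4): A: 0; B: 0.412302; C: 0.415673.
By total probability, P(3.3 < X < 11.4) = 0.26·0 + 0.23·0.412302 + 0.51·0.415673 = 0.306823.

0.3068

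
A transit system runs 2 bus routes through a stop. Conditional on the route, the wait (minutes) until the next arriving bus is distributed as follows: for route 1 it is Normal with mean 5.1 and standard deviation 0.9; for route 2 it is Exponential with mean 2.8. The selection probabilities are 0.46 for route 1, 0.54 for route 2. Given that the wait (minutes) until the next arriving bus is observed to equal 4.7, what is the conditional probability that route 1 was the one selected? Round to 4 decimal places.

Likelihoods f(4.7 | ·): 1: 0.401582; 2: 0.0666573.
Posterior ∝ prior × likelihood. Numerator for 1: 0.46·0.401582 = 0.184728.
Normalizing constant: 0.46·0.401582 + 0.54·0.0666573 = 0.220723.
P(1 | observation) = 0.184728 / 0.220723 = 0.836922.

0.8369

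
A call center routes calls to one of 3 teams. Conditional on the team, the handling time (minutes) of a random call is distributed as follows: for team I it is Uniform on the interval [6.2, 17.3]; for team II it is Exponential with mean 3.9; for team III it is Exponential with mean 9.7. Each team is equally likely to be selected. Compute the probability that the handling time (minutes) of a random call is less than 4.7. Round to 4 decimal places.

0.3615

Conditional on each team, P(X < 4.7): I: 0; II: 0.700346; III: 0.384017.
By total probability, P(X < 4.7) = 0.333333·0 + 0.333333·0.700346 + 0.333333·0.384017 = 0.361455.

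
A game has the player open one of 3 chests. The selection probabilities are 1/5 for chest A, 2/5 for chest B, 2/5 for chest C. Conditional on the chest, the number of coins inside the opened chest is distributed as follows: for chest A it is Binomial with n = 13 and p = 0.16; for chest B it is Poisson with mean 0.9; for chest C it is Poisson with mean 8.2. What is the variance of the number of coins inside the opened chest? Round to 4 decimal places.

Per component, A: μ=2.08, E[X²]=6.0736; B: μ=0.9, E[X²]=1.71; C: μ=8.2, E[X²]=75.44.
E[X] = 0.2·2.08 + 0.4·0.9 + 0.4·8.2 = 4.056.
E[X²] = 0.2·6.0736 + 0.4·1.71 + 0.4·75.44 = 32.0747.
Var(X) = E[X²] − (E[X])² = 32.0747 − 16.4511 = 15.6236.

15.6236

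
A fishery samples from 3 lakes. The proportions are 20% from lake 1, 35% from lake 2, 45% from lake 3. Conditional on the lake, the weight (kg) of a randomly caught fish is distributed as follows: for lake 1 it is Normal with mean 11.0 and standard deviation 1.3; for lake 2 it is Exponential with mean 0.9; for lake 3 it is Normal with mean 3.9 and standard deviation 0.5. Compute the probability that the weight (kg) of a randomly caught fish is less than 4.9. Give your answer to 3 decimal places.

Conditional on each lake, P(X < 4.9): 1: 1.3507e-06; 2: 0.99568; 3: 0.97725.
By total probability, P(X < 4.9) = 0.2·1.3507e-06 + 0.35·0.99568 + 0.45·0.97725 = 0.788251.

0.788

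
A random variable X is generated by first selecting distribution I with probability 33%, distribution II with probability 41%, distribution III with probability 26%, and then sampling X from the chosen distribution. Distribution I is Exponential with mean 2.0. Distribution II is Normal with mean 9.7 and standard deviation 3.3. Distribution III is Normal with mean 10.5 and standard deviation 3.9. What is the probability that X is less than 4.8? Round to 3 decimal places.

Conditional on each component, P(X < 4.8): I: 0.909282; II: 0.068792; III: 0.0719339.
By total probability, P(X < 4.8) = 0.33·0.909282 + 0.41·0.068792 + 0.26·0.0719339 = 0.346971.

0.347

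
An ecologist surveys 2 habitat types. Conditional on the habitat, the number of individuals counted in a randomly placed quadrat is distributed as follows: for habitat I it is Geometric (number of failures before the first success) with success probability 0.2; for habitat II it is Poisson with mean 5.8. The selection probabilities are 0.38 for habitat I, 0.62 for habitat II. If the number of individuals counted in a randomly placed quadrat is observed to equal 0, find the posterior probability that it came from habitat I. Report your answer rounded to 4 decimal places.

Likelihoods P(X=0 | ·): I: 0.2; II: 0.00302755.
Posterior ∝ prior × likelihood. Numerator for I: 0.38·0.2 = 0.076.
Normalizing constant: 0.38·0.2 + 0.62·0.00302755 = 0.0778771.
P(I | observation) = 0.076 / 0.0778771 = 0.975897.

0.9759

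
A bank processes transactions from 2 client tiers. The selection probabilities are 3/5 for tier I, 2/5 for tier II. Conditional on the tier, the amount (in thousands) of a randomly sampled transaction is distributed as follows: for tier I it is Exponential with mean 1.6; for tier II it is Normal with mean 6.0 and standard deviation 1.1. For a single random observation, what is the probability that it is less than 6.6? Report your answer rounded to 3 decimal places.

Conditional on each tier, P(X < 6.6): I: 0.983837; II: 0.70728.
By total probability, P(X < 6.6) = 0.6·0.983837 + 0.4·0.70728 = 0.873214.

0.873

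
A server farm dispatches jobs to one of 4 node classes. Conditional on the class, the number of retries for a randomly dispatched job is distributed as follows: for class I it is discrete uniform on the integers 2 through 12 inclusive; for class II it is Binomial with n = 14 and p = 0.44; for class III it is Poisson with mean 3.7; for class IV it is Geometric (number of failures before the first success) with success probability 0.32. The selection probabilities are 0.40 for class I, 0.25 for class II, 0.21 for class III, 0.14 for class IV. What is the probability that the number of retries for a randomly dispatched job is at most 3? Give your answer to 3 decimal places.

0.305

Conditional on each class, P(X ≤ 3): I: 0.181818; II: 0.0730024; III: 0.494153; IV: 0.786186.
By total probability, P(X ≤ 3) = 0.4·0.181818 + 0.25·0.0730024 + 0.21·0.494153 + 0.14·0.786186 = 0.304816.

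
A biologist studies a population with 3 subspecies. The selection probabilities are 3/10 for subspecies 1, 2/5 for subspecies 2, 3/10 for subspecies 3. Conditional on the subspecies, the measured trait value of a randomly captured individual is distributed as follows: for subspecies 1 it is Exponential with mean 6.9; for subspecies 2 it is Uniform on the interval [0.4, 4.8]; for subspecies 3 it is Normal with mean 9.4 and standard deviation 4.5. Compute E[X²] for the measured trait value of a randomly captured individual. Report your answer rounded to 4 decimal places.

64.4983

For each component E[X²] = Var + (mean)², giving 1: 95.22; 2: 8.37333; 3: 108.61.
Overall E[X²] = 0.3·95.22 + 0.4·8.37333 + 0.3·108.61 = 64.4983.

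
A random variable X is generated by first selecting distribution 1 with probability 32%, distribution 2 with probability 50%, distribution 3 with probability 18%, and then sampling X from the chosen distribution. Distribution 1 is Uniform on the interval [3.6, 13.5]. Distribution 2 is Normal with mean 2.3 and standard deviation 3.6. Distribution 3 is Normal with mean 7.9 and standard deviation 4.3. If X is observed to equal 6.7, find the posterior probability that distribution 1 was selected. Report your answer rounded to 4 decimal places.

Likelihoods f(6.7 | ·): 1: 0.10101; 2: 0.0525082; 3: 0.089234.
Posterior ∝ prior × likelihood. Numerator for 1: 0.32·0.10101 = 0.0323232.
Normalizing constant: 0.32·0.10101 + 0.5·0.0525082 + 0.18·0.089234 = 0.0746394.
P(1 | observation) = 0.0323232 / 0.0746394 = 0.433058.

0.4331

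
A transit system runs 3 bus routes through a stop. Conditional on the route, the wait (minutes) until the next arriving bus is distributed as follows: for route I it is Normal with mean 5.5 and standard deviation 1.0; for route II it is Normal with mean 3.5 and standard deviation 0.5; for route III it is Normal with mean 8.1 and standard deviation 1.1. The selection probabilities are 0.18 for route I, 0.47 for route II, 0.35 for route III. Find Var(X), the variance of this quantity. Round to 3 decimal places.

4.966

Per component, I: μ=5.5, E[X²]=31.25; II: μ=3.5, E[X²]=12.5; III: μ=8.1, E[X²]=66.82.
E[X] = 0.18·5.5 + 0.47·3.5 + 0.35·8.1 = 5.47.
E[X²] = 0.18·31.25 + 0.47·12.5 + 0.35·66.82 = 34.887.
Var(X) = E[X²] − (E[X])² = 34.887 − 29.9209 = 4.9661.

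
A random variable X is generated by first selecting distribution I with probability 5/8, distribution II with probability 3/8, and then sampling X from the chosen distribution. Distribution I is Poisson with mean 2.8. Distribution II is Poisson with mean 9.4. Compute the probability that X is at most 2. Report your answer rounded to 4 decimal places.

0.2951

Conditional on each component, P(X ≤ 2): I: 0.469454; II: 0.00451508.
By total probability, P(X ≤ 2) = 0.625·0.469454 + 0.375·0.00451508 = 0.295102.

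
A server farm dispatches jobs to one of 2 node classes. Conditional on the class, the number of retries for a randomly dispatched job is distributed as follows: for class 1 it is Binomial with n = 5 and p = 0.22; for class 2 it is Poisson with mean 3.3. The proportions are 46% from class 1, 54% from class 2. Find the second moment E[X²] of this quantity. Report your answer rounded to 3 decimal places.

8.614

For each component E[X²] = Var + (mean)², giving 1: 2.068; 2: 14.19.
Overall E[X²] = 0.46·2.068 + 0.54·14.19 = 8.61388.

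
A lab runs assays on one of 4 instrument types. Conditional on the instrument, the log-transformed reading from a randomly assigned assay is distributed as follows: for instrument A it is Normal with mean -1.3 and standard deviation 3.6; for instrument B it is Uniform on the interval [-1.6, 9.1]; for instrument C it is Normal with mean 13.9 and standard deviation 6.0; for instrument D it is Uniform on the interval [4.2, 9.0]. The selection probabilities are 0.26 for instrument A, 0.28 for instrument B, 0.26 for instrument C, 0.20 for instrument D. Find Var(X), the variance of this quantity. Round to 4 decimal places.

Per component, A: μ=-1.3, E[X²]=14.65; B: μ=3.75, E[X²]=23.6033; C: μ=13.9, E[X²]=229.21; D: μ=6.6, E[X²]=45.48.
E[X] = 0.26·-1.3 + 0.28·3.75 + 0.26·13.9 + 0.2·6.6 = 5.646.
E[X²] = 0.26·14.65 + 0.28·23.6033 + 0.26·229.21 + 0.2·45.48 = 79.1085.
Var(X) = E[X²] − (E[X])² = 79.1085 − 31.8773 = 47.2312.

47.2312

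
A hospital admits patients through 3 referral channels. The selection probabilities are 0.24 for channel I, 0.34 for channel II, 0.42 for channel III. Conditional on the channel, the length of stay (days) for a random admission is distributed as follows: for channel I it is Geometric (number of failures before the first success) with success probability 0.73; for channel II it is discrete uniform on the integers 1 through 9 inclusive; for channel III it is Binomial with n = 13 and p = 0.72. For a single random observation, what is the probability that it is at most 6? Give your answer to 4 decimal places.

0.4851

Conditional on each channel, P(X ≤ 6): I: 0.999895; II: 0.666667; III: 0.0440494.
By total probability, P(X ≤ 6) = 0.24·0.999895 + 0.34·0.666667 + 0.42·0.0440494 = 0.485142.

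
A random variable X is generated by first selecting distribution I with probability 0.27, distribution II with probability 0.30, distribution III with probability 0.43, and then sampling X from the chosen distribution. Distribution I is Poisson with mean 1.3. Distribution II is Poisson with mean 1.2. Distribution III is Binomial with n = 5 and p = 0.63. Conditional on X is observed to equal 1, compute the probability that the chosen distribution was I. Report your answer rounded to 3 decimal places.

Likelihoods P(X=1 | ·): I: 0.354291; II: 0.361433; III: 0.0590361.
Posterior ∝ prior × likelihood. Numerator for I: 0.27·0.354291 = 0.0956587.
Normalizing constant: 0.27·0.354291 + 0.3·0.361433 + 0.43·0.0590361 = 0.229474.
P(I | observation) = 0.0956587 / 0.229474 = 0.41686.

0.417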